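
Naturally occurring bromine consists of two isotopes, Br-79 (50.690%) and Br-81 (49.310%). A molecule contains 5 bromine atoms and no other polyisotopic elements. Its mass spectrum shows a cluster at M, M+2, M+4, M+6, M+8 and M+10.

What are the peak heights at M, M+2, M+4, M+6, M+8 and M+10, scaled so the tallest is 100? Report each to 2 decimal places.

Each Br atom is independently Br-79 (p = 0.50690) or Br-81 (q = 0.49310); the cluster is the binomial expansion (p + q)^5.
P(M) = 0.50690^5 = 0.033467
P(M+2) = 5 × 0.50690^4 × 0.49310^1 = 0.162777
P(M+4) = 10 × 0.50690^3 × 0.49310^2 = 0.316692
P(M+6) = 10 × 0.50690^2 × 0.49310^3 = 0.308070
P(M+8) = 5 × 0.50690^1 × 0.49310^4 = 0.149842
P(M+10) = 0.49310^5 = 0.029152
The M+4 peak is largest (0.316692); scaling to 100 gives 10.57 : 51.40 : 100.00 : 97.28 : 47.31 : 9.21.

10.57 : 51.40 : 100.00 : 97.28 : 47.31 : 9.21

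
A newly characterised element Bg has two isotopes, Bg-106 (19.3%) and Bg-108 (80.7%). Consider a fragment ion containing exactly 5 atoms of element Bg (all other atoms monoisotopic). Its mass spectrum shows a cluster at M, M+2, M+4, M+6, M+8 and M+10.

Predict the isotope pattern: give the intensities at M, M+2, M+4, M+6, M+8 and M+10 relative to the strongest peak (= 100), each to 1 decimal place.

0.1 : 1.4 : 11.4 : 47.8 : 100.0 : 83.6

Each Bg atom is independently Bg-106 (p = 0.193) or Bg-108 (q = 0.807); the cluster is the binomial expansion (p + q)^5.
P(M) = 0.193^5 = 0.000268
P(M+2) = 5 × 0.193^4 × 0.807^1 = 0.005599
P(M+4) = 10 × 0.193^3 × 0.807^2 = 0.046819
P(M+6) = 10 × 0.193^2 × 0.807^3 = 0.195765
P(M+8) = 5 × 0.193^1 × 0.807^4 = 0.409281
P(M+10) = 0.807^5 = 0.342269
The M+8 peak is largest (0.409281); scaling to 100 gives 0.1 : 1.4 : 11.4 : 47.8 : 100.0 : 83.6.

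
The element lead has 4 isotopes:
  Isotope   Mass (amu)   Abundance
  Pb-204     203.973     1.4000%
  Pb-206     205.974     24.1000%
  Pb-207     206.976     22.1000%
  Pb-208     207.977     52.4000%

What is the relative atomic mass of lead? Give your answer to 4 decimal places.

Weight each isotope mass by its fractional abundance: 0.014000 × 203.973 + 0.241000 × 205.974 + 0.221000 × 206.976 + 0.524000 × 207.977
= 2.85562 + 49.63973 + 45.74170 + 108.97995 = 207.21700 amu

207.2170 amu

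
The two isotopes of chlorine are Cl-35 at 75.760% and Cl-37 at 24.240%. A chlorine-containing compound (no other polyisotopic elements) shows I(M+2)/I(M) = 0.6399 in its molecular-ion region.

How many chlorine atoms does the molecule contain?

With n Cl atoms, P(M+2)/P(M) = C(n,1)·p^(n−1)q / p^n = n·q/p = n · 0.24240/0.75760.
n = 0.6399 × 0.75760/0.24240 = 2.00 ≈ 2

2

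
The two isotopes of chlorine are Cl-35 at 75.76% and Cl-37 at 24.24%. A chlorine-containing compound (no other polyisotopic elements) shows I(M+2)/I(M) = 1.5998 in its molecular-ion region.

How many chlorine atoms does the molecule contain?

With n Cl atoms, P(M+2)/P(M) = C(n,1)·p^(n−1)q / p^n = n·q/p = n · 0.2424/0.7576.
n = 1.5998 × 0.7576/0.2424 = 5.00 ≈ 5

5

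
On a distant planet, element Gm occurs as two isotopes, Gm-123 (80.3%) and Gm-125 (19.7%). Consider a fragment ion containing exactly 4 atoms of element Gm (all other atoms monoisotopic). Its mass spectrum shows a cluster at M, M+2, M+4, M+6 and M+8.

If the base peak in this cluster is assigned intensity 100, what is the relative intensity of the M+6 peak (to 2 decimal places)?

(0.803 + 0.197)^4 gives M 0.4158, M+2 0.4080, M+4 0.1501, M+6 0.0246, M+8 0.0015; the largest is M.
P(M) = C(4,0) × 0.803^4 × 0.197^0 = 1 × 0.41577865 × 1.0000 = 0.415779 (base)
P(M+6) = C(4,3) × 0.803^1 × 0.197^3 = 4 × 0.8030 × 0.00764537 = 0.024557
Relative intensity = 0.024557 / 0.415779 × 100 = 5.91

5.91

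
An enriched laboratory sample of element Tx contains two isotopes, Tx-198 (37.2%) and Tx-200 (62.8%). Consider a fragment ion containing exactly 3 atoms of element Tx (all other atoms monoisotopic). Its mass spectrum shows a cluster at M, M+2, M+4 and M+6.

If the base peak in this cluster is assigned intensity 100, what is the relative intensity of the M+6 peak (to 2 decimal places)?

(0.372 + 0.628)^3 gives M 0.0515, M+2 0.2607, M+4 0.4401, M+6 0.2477; the largest is M+4.
P(M+4) = C(3,2) × 0.372^1 × 0.628^2 = 3 × 0.3720 × 0.394384 = 0.440133 (base)
P(M+6) = C(3,3) × 0.372^0 × 0.628^3 = 1 × 1.0000 × 0.24767315 = 0.247673
Relative intensity = 0.247673 / 0.440133 × 100 = 56.27

56.27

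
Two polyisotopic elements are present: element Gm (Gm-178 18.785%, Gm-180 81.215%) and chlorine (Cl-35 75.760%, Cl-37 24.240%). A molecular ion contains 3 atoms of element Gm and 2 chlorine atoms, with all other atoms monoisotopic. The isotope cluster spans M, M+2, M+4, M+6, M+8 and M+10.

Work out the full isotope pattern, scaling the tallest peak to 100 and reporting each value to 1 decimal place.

Element Gm pattern (n=3): 0.00662878 : 0.08597653 : 0.3717106 : 0.53568409
Chlorine pattern (n=2): 0.57395776 : 0.36728448 : 0.05875776
Convolve the two distributions (both contribute in 2-u steps):
  M: 0.00662878×0.57395776 = 0.003805
  M+2: 0.00662878×0.36728448 + 0.08597653×0.57395776 = 0.051782
  M+4: 0.00662878×0.05875776 + 0.08597653×0.36728448 + 0.3717106×0.57395776 = 0.245314
  M+6: 0.08597653×0.05875776 + 0.3717106×0.36728448 + 0.53568409×0.57395776 = 0.449035
  M+8: 0.3717106×0.05875776 + 0.53568409×0.36728448 = 0.218589
  M+10: 0.53568409×0.05875776 = 0.031476
Scale to base peak (0.449035) = 100: 0.8 : 11.5 : 54.6 : 100.0 : 48.7 : 7.0

0.8 : 11.5 : 54.6 : 100.0 : 48.7 : 7.0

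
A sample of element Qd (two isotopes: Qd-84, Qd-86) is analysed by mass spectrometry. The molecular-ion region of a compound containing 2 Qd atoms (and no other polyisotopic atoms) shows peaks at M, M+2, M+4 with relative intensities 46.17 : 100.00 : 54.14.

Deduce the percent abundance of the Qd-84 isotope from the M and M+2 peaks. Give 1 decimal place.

Write p for the Qd-84 fraction. I(M+2)/I(M) = [C(2,1)·p^1·(1−p)] / p^2 = 2·(1−p)/p = 100.00/46.17 = 2.1659
(1−p)/p = 2.1659/2 = 1.0830  ⇒  p = 1/(1 + 1.0830) = 0.4801
Qd-84: 48.0%, Qd-86: 52.0%.

48.0%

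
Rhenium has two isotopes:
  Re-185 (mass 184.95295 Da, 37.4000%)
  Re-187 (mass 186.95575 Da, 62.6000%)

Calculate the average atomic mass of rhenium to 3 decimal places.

Average mass = Σ (abundance × isotope mass) = 0.374000 × 184.95295 + 0.626000 × 186.95575
= 69.172403 + 117.034300 = 186.206703 Da

186.207 Da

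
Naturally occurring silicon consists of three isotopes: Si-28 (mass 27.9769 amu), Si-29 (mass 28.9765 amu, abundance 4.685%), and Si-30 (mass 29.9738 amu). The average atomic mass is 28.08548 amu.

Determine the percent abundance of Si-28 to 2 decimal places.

The remaining 95.315% is split between Si-28 (fraction x) and Si-30 (fraction 0.95315 − x).
Substituting: 27.9769x + 29.9738(0.95315 − x) = 26.727930975
(27.9769 − 29.9738)x = -1.841596495  ⇒  x = 0.92223, y = 0.03092
Si-28: 92.22%, Si-30: 3.09%.

92.22%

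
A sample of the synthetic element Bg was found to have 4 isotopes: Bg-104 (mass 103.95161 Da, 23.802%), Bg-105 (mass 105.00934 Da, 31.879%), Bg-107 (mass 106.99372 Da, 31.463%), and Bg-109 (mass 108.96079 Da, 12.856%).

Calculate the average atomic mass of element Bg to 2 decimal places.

105.89 Da

Weight each isotope mass by its fractional abundance: 0.23802 × 103.95161 + 0.31879 × 105.00934 + 0.31463 × 106.99372 + 0.12856 × 108.96079
= 24.742562 + 33.475927 + 33.663434 + 14.007999 = 105.889922 Da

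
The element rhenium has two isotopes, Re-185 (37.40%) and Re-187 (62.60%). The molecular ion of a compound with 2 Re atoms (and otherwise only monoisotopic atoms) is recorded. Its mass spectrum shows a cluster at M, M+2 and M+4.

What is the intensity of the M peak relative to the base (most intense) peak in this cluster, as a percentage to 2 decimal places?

29.87%

(0.3740 + 0.6260)^2 gives M 0.1399, M+2 0.4682, M+4 0.3919; the largest is M+2.
P(M+2) = C(2,1) × 0.3740^1 × 0.6260^1 = 2 × 0.3740 × 0.6260 = 0.468248 (base)
P(M) = C(2,0) × 0.3740^2 × 0.6260^0 = 1 × 0.139876 × 1.0000 = 0.139876
Relative intensity = 0.139876 / 0.468248 × 100 = 29.87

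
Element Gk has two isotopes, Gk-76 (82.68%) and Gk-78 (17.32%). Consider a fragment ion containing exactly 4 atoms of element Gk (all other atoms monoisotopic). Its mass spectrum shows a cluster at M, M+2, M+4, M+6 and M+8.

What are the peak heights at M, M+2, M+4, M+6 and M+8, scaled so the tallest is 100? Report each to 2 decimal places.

The 4 Gk atoms are independent, so intensities follow the terms of (0.8268 + 0.1732)^4.
P(M) = 0.8268^4 = 0.467307
P(M+2) = 4 × 0.8268^3 × 0.1732^1 = 0.391570
P(M+4) = 6 × 0.8268^2 × 0.1732^2 = 0.123040
P(M+6) = 4 × 0.8268^1 × 0.1732^3 = 0.017183
P(M+8) = 0.1732^4 = 0.000900
The M peak is largest (0.467307); scaling to 100 gives 100.00 : 83.79 : 26.33 : 3.68 : 0.19.

100.00 : 83.79 : 26.33 : 3.68 : 0.19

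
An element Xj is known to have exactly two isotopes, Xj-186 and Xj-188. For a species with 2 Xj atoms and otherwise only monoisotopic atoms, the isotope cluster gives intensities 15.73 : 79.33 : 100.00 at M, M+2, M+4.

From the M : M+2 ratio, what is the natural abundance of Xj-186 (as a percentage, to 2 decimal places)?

28.40%

Write p for the Xj-186 fraction. I(M+2)/I(M) = [C(2,1)·p^1·(1−p)] / p^2 = 2·(1−p)/p = 79.33/15.73 = 5.0432
(1−p)/p = 5.0432/2 = 2.5216  ⇒  p = 1/(1 + 2.5216) = 0.2840
Xj-186: 28.40%, Xj-188: 71.60%.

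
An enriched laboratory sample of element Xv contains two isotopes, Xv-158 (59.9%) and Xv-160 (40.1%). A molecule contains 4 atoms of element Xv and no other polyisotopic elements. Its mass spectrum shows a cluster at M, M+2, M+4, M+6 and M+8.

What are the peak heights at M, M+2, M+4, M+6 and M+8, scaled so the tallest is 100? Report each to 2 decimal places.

Each Xv atom is independently Xv-158 (p = 0.599) or Xv-160 (q = 0.401); the cluster is the binomial expansion (p + q)^4.
P(M) = 0.599^4 = 0.128738
P(M+2) = 4 × 0.599^3 × 0.401^1 = 0.344735
P(M+4) = 6 × 0.599^2 × 0.401^2 = 0.346173
P(M+6) = 4 × 0.599^1 × 0.401^3 = 0.154497
P(M+8) = 0.401^4 = 0.025857
The M+4 peak is largest (0.346173); scaling to 100 gives 37.19 : 99.58 : 100.00 : 44.63 : 7.47.

37.19 : 99.58 : 100.00 : 44.63 : 7.47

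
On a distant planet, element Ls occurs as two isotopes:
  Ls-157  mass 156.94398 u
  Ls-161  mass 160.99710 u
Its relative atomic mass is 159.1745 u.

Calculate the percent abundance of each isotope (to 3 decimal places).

With x = fraction of Ls-157 (so Ls-161 is 1 − x):
156.94398·x + 160.99710·(1 − x) = 159.1745
(156.94398 − 160.99710)·x = 159.1745 − 160.99710
x = -1.82260 / -4.05312 = 0.44968 → 44.968% Ls-157, 55.032% Ls-161.

Ls-157: 44.968%, Ls-161: 55.032%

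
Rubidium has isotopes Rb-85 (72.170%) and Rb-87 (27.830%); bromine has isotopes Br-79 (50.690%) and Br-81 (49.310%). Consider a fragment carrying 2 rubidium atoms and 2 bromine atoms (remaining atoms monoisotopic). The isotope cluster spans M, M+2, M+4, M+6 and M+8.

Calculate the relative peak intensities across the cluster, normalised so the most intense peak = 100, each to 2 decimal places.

36.81 : 100.00 : 95.53 : 37.51 : 5.18

Rubidium pattern (n=2): 0.52085089 : 0.40169822 : 0.07745089
Bromine pattern (n=2): 0.25694761 : 0.49990478 : 0.24314761
Convolve the two distributions (both contribute in 2-u steps):
  M: 0.52085089×0.25694761 = 0.133831
  M+2: 0.52085089×0.49990478 + 0.40169822×0.25694761 = 0.363591
  M+4: 0.52085089×0.24314761 + 0.40169822×0.49990478 + 0.07745089×0.25694761 = 0.347355
  M+6: 0.40169822×0.24314761 + 0.07745089×0.49990478 = 0.136390
  M+8: 0.07745089×0.24314761 = 0.018832
Scale to base peak (0.363591) = 100: 36.81 : 100.00 : 95.53 : 37.51 : 5.18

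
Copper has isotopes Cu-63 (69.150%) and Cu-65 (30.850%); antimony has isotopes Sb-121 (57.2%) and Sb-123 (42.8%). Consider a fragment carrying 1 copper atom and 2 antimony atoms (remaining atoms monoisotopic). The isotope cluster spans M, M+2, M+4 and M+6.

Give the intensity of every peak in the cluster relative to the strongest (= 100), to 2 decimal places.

51.48 : 100.00 : 63.19 : 12.86

Copper pattern (n=1): 0.6915 : 0.3085
Antimony pattern (n=2): 0.327184 : 0.489632 : 0.183184
Convolve the two distributions (both contribute in 2-u steps):
  M: 0.6915×0.327184 = 0.226248
  M+2: 0.6915×0.489632 + 0.3085×0.327184 = 0.439517
  M+4: 0.6915×0.183184 + 0.3085×0.489632 = 0.277723
  M+6: 0.3085×0.183184 = 0.056512
Scale to base peak (0.439517) = 100: 51.48 : 100.00 : 63.19 : 12.86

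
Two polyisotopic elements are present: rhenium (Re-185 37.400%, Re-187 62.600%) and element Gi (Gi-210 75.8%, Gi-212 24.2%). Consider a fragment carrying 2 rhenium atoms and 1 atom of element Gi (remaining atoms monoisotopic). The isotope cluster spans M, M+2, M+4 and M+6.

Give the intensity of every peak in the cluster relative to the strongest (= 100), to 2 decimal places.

Rhenium pattern (n=2): 0.139876 : 0.468248 : 0.391876
Element Gi pattern (n=1): 0.7580 : 0.2420
Convolve the two distributions (both contribute in 2-u steps):
  M: 0.139876×0.7580 = 0.106026
  M+2: 0.139876×0.2420 + 0.468248×0.7580 = 0.388782
  M+4: 0.468248×0.2420 + 0.391876×0.7580 = 0.410358
  M+6: 0.391876×0.2420 = 0.094834
Scale to base peak (0.410358) = 100: 25.84 : 94.74 : 100.00 : 23.11

25.84 : 94.74 : 100.00 : 23.11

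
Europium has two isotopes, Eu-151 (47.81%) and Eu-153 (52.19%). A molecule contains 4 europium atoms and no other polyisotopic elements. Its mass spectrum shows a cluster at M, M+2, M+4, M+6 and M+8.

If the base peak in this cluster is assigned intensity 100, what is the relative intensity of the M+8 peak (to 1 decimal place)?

19.9

Term probabilities: M 0.0522, M+2 0.2281, M+4 0.3736, M+6 0.2719, M+8 0.0742. Base peak = M+4.
P(M+4) = C(4,2) × 0.4781^2 × 0.5219^2 = 6 × 0.22857961 × 0.27237961 = 0.373563 (base)
P(M+8) = C(4,4) × 0.4781^0 × 0.5219^4 = 1 × 1.0000 × 0.07419065 = 0.074191
Relative intensity = 0.074191 / 0.373563 × 100 = 19.9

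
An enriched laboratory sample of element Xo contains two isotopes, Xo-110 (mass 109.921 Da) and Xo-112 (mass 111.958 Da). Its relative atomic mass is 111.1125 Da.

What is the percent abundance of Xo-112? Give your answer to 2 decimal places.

58.49%

Let x be the fractional abundance of Xo-110; then Xo-112 has abundance 1 − x.
109.921·x + 111.958·(1 − x) = 111.1125
(109.921 − 111.958)·x = 111.1125 − 111.958
x = -0.8455 / -2.037 = 0.41507 → 41.51% Xo-110, 58.49% Xo-112.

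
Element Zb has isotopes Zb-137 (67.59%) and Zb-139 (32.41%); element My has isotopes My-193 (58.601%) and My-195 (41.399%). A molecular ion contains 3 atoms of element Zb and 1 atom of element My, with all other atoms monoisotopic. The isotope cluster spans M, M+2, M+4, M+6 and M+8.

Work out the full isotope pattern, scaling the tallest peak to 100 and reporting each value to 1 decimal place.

Element Zb pattern (n=3): 0.3087787 : 0.44418632 : 0.21299125 : 0.03404373
Element My pattern (n=1): 0.58601 : 0.41399
Convolve the two distributions (both contribute in 2-u steps):
  M: 0.3087787×0.58601 = 0.180947
  M+2: 0.3087787×0.41399 + 0.44418632×0.58601 = 0.388129
  M+4: 0.44418632×0.41399 + 0.21299125×0.58601 = 0.308704
  M+6: 0.21299125×0.41399 + 0.03404373×0.58601 = 0.108126
  M+8: 0.03404373×0.41399 = 0.014094
Scale to base peak (0.388129) = 100: 46.6 : 100.0 : 79.5 : 27.9 : 3.6

46.6 : 100.0 : 79.5 : 27.9 : 3.6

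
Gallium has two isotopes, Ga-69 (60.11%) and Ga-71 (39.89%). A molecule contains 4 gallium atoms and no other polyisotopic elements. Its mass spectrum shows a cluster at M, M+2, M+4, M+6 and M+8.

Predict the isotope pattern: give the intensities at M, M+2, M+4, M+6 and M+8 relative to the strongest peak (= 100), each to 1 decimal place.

Each Ga atom is independently Ga-69 (p = 0.6011) or Ga-71 (q = 0.3989); the cluster is the binomial expansion (p + q)^4.
P(M) = 0.6011^4 = 0.130553
P(M+2) = 4 × 0.6011^3 × 0.3989^1 = 0.346549
P(M+4) = 6 × 0.6011^2 × 0.3989^2 = 0.344963
P(M+6) = 4 × 0.6011^1 × 0.3989^3 = 0.152616
P(M+8) = 0.3989^4 = 0.025320
The M+2 peak is largest (0.346549); scaling to 100 gives 37.7 : 100.0 : 99.5 : 44.0 : 7.3.

37.7 : 100.0 : 99.5 : 44.0 : 7.3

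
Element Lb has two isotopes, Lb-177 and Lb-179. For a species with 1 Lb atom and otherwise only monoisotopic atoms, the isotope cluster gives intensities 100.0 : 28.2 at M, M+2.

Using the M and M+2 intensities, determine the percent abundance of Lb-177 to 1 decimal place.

Let p = fractional abundance of Lb-177. I(M+2)/I(M) = [C(1,1)·p^0·(1−p)] / p^1 = 1·(1−p)/p = 28.2/100.0 = 0.2820
(1−p)/p = 0.2820/1 = 0.2820  ⇒  p = 1/(1 + 0.2820) = 0.7800
Lb-177: 78.0%, Lb-179: 22.0%.

78.0%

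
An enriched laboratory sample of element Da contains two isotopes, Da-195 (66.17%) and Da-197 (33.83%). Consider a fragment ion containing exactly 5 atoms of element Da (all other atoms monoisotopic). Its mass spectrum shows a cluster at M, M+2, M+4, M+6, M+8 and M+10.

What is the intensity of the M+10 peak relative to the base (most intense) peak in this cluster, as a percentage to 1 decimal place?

1.3%

(0.6617 + 0.3383)^5 gives M 0.1269, M+2 0.3243, M+4 0.3316, M+6 0.1695, M+8 0.0433, M+10 0.0044; the largest is M+4.
P(M+4) = C(5,2) × 0.6617^3 × 0.3383^2 = 10 × 0.28972329 × 0.11444689 = 0.331579 (base)
P(M+10) = C(5,5) × 0.6617^0 × 0.3383^5 = 1 × 1.0000 × 0.00443108 = 0.004431
Relative intensity = 0.004431 / 0.331579 × 100 = 1.3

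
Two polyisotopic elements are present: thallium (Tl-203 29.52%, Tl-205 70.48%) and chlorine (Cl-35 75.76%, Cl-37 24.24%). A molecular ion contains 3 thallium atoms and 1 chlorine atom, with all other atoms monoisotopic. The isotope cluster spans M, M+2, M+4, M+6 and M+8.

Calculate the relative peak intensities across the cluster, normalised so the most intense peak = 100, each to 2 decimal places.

5.16 : 38.58 : 100.00 : 98.39 : 22.45

Thallium pattern (n=3): 0.02572463 : 0.18425524 : 0.43991564 : 0.35010449
Chlorine pattern (n=1): 0.7576 : 0.2424
Convolve the two distributions (both contribute in 2-u steps):
  M: 0.02572463×0.7576 = 0.019489
  M+2: 0.02572463×0.2424 + 0.18425524×0.7576 = 0.145827
  M+4: 0.18425524×0.2424 + 0.43991564×0.7576 = 0.377944
  M+6: 0.43991564×0.2424 + 0.35010449×0.7576 = 0.371875
  M+8: 0.35010449×0.2424 = 0.084865
Scale to base peak (0.377944) = 100: 5.16 : 38.58 : 100.00 : 98.39 : 22.45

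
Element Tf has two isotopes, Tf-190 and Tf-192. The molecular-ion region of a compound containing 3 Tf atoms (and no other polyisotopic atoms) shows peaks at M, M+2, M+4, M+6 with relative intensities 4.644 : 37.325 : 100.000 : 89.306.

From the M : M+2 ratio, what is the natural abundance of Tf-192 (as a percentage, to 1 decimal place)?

Let p = fractional abundance of Tf-190. I(M+2)/I(M) = [C(3,1)·p^2·(1−p)] / p^3 = 3·(1−p)/p = 37.325/4.644 = 8.0373
(1−p)/p = 8.0373/3 = 2.6791  ⇒  p = 1/(1 + 2.6791) = 0.2718
Tf-190: 27.2%, Tf-192: 72.8%.

72.8%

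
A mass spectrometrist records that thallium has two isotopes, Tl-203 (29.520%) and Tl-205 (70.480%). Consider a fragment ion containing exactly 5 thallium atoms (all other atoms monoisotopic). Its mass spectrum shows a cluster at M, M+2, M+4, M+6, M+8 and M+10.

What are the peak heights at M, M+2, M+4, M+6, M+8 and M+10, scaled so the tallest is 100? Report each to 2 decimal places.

Expanding (0.29520 + 0.70480)^5:
P(M) = 0.29520^5 = 0.002242
P(M+2) = 5 × 0.29520^4 × 0.70480^1 = 0.026761
P(M+4) = 10 × 0.29520^3 × 0.70480^2 = 0.127785
P(M+6) = 10 × 0.29520^2 × 0.70480^3 = 0.305092
P(M+8) = 5 × 0.29520^1 × 0.70480^4 = 0.364208
P(M+10) = 0.70480^5 = 0.173912
The M+8 peak is largest (0.364208); scaling to 100 gives 0.62 : 7.35 : 35.09 : 83.77 : 100.00 : 47.75.

0.62 : 7.35 : 35.09 : 83.77 : 100.00 : 47.75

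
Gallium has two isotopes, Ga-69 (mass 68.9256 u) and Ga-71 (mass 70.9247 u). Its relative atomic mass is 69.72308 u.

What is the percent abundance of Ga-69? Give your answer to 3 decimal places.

60.108%

Writing the weighted mean with unknown fraction x of Ga-69:
68.9256·x + 70.9247·(1 − x) = 69.72308
(68.9256 − 70.9247)·x = 69.72308 − 70.9247
x = -1.20162 / -1.9991 = 0.60108 → 60.108% Ga-69, 39.892% Ga-71.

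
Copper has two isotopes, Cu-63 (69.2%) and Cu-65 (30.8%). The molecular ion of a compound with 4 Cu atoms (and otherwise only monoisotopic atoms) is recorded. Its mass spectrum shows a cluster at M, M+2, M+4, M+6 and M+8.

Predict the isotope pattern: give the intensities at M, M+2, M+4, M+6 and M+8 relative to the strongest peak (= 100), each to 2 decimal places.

56.17 : 100.00 : 66.76 : 19.81 : 2.20

Expanding (0.692 + 0.308)^4:
P(M) = 0.692^4 = 0.229311
P(M+2) = 4 × 0.692^3 × 0.308^1 = 0.408253
P(M+4) = 6 × 0.692^2 × 0.308^2 = 0.272562
P(M+6) = 4 × 0.692^1 × 0.308^3 = 0.080876
P(M+8) = 0.308^4 = 0.008999
The M+2 peak is largest (0.408253); scaling to 100 gives 56.17 : 100.00 : 66.76 : 19.81 : 2.20.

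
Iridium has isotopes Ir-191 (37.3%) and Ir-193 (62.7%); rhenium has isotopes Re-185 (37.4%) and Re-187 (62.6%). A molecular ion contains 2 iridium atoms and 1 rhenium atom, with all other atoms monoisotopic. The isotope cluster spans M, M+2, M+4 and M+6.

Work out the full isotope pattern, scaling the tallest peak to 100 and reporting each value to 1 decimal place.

Iridium pattern (n=2): 0.139129 : 0.467742 : 0.393129
Rhenium pattern (n=1): 0.3740 : 0.6260
Convolve the two distributions (both contribute in 2-u steps):
  M: 0.139129×0.3740 = 0.052034
  M+2: 0.139129×0.6260 + 0.467742×0.3740 = 0.262030
  M+4: 0.467742×0.6260 + 0.393129×0.3740 = 0.439837
  M+6: 0.393129×0.6260 = 0.246099
Scale to base peak (0.439837) = 100: 11.8 : 59.6 : 100.0 : 56.0

11.8 : 59.6 : 100.0 : 56.0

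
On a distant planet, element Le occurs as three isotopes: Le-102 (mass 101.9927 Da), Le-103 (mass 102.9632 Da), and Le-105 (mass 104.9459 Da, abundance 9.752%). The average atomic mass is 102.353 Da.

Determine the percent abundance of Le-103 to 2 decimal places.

The remaining 90.248% is split between Le-102 (fraction x) and Le-103 (fraction 0.90248 − x).
Substituting: 101.9927x + 102.9632(0.90248 − x) = 92.118675832
(101.9927 − 102.9632)x = -0.803552904  ⇒  x = 0.82798, y = 0.07450
Le-102: 82.80%, Le-103: 7.45%.

7.45%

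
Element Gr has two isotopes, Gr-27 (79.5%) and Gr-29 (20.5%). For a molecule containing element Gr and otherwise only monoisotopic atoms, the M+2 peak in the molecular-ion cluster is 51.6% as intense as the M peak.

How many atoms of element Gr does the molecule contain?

The M+2/M ratio from n Gr atoms is n · q/p = n · 0.205/0.795.
n = 0.516 × 0.795/0.205 = 2.00 ≈ 2

2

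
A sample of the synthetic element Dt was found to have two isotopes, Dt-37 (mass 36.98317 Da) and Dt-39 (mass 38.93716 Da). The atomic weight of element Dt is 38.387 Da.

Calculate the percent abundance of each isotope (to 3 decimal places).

Dt-37: 28.156%, Dt-39: 71.844%

With x = fraction of Dt-37 (so Dt-39 is 1 − x):
36.98317·x + 38.93716·(1 − x) = 38.387
(36.98317 − 38.93716)·x = 38.387 − 38.93716
x = -0.55016 / -1.95399 = 0.28156 → 28.156% Dt-37, 71.844% Dt-39.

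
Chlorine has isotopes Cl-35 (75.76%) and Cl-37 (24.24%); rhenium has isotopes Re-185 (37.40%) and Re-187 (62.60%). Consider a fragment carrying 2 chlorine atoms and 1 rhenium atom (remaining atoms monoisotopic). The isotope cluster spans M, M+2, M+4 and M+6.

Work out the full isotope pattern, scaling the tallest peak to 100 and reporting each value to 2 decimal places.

Chlorine pattern (n=2): 0.57395776 : 0.36728448 : 0.05875776
Rhenium pattern (n=1): 0.3740 : 0.6260
Convolve the two distributions (both contribute in 2-u steps):
  M: 0.57395776×0.3740 = 0.214660
  M+2: 0.57395776×0.6260 + 0.36728448×0.3740 = 0.496662
  M+4: 0.36728448×0.6260 + 0.05875776×0.3740 = 0.251895
  M+6: 0.05875776×0.6260 = 0.036782
Scale to base peak (0.496662) = 100: 43.22 : 100.00 : 50.72 : 7.41

43.22 : 100.00 : 50.72 : 7.41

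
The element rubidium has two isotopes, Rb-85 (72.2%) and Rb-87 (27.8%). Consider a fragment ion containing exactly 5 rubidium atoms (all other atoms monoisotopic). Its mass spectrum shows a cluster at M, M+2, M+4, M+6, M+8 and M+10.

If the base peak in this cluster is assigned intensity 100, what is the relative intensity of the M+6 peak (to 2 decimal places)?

Binomial terms of (0.722 + 0.278)^5: M 0.1962, M+2 0.3777, M+4 0.2909, M+6 0.1120, M+8 0.0216, M+10 0.0017 → M+2 is the base peak.
P(M+2) = C(5,1) × 0.722^4 × 0.278^1 = 5 × 0.27173701 × 0.2780 = 0.377714 (base)
P(M+6) = C(5,3) × 0.722^2 × 0.278^3 = 10 × 0.521284 × 0.02148495 = 0.111998
Relative intensity = 0.111998 / 0.377714 × 100 = 29.65

29.65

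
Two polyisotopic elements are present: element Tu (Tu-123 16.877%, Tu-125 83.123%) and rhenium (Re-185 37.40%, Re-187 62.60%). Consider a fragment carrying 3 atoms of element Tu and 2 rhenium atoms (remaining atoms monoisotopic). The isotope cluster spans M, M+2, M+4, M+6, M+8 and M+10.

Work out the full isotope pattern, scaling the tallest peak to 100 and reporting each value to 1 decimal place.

0.2 : 3.0 : 20.7 : 67.0 : 100.0 : 55.4

Element Tu pattern (n=3): 0.00480713 : 0.07102855 : 0.34983151 : 0.57433281
Rhenium pattern (n=2): 0.139876 : 0.468248 : 0.391876
Convolve the two distributions (both contribute in 2-u steps):
  M: 0.00480713×0.139876 = 0.000672
  M+2: 0.00480713×0.468248 + 0.07102855×0.139876 = 0.012186
  M+4: 0.00480713×0.391876 + 0.07102855×0.468248 + 0.34983151×0.139876 = 0.084076
  M+6: 0.07102855×0.391876 + 0.34983151×0.468248 + 0.57433281×0.139876 = 0.271978
  M+8: 0.34983151×0.391876 + 0.57433281×0.468248 = 0.406021
  M+10: 0.57433281×0.391876 = 0.225067
Scale to base peak (0.406021) = 100: 0.2 : 3.0 : 20.7 : 67.0 : 100.0 : 55.4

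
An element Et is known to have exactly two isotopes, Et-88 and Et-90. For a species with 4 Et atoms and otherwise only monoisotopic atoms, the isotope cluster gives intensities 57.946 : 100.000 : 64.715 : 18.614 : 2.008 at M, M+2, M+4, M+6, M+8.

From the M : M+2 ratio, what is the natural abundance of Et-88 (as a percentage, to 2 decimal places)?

Let p = fractional abundance of Et-88. I(M+2)/I(M) = [C(4,1)·p^3·(1−p)] / p^4 = 4·(1−p)/p = 100.000/57.946 = 1.7257
(1−p)/p = 1.7257/4 = 0.4314  ⇒  p = 1/(1 + 0.4314) = 0.6986
Et-88: 69.86%, Et-90: 30.14%.

69.86%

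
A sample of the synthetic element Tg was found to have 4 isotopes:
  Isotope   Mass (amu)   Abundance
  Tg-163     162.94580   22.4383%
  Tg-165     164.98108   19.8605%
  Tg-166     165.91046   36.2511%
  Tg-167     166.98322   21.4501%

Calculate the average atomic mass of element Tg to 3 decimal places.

Average mass = Σ (abundance × isotope mass) = 0.224383 × 162.94580 + 0.198605 × 164.98108 + 0.362511 × 165.91046 + 0.214501 × 166.98322
= 36.562267 + 32.766067 + 60.144367 + 35.818068 = 165.290769 amu

165.291 amu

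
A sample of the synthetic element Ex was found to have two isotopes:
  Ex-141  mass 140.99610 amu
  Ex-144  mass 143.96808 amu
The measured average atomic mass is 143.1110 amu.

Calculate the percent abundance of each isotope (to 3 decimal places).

Ex-141: 28.839%, Ex-144: 71.161%

With x = fraction of Ex-141 (so Ex-144 is 1 − x):
140.99610·x + 143.96808·(1 − x) = 143.1110
(140.99610 − 143.96808)·x = 143.1110 − 143.96808
x = -0.85708 / -2.97198 = 0.28839 → 28.839% Ex-141, 71.161% Ex-144.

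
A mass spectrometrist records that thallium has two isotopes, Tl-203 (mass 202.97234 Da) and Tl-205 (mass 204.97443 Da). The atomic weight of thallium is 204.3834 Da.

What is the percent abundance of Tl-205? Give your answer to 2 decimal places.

Let x be the fractional abundance of Tl-203; then Tl-205 has abundance 1 − x.
202.97234·x + 204.97443·(1 − x) = 204.3834
(202.97234 − 204.97443)·x = 204.3834 − 204.97443
x = -0.59103 / -2.00209 = 0.29521 → 29.52% Tl-203, 70.48% Tl-205.

70.48%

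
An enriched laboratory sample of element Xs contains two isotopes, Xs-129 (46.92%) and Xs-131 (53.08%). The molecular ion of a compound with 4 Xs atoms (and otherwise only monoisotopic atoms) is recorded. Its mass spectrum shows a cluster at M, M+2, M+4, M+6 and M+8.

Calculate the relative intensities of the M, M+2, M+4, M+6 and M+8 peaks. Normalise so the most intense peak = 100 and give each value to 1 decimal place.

The 4 Xs atoms are independent, so intensities follow the terms of (0.4692 + 0.5308)^4.
P(M) = 0.4692^4 = 0.048465
P(M+2) = 4 × 0.4692^3 × 0.5308^1 = 0.219313
P(M+4) = 6 × 0.4692^2 × 0.5308^2 = 0.372159
P(M+6) = 4 × 0.4692^1 × 0.5308^3 = 0.280680
P(M+8) = 0.5308^4 = 0.079382
The M+4 peak is largest (0.372159); scaling to 100 gives 13.0 : 58.9 : 100.0 : 75.4 : 21.3.

13.0 : 58.9 : 100.0 : 75.4 : 21.3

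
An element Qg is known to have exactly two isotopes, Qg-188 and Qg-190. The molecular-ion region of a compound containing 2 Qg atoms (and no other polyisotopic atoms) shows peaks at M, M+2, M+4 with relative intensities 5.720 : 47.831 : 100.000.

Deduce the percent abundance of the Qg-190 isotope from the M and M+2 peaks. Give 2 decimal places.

80.70%

If p is the fraction of Qg that is Qg-188, then I(M+2)/I(M) = [C(2,1)·p^1·(1−p)] / p^2 = 2·(1−p)/p = 47.831/5.720 = 8.3621
(1−p)/p = 8.3621/2 = 4.1810  ⇒  p = 1/(1 + 4.1810) = 0.1930
Qg-188: 19.30%, Qg-190: 80.70%.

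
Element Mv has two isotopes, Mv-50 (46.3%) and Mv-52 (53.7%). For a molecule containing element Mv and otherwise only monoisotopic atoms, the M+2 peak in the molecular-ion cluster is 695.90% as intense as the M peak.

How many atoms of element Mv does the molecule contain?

6

With n Mv atoms, P(M+2)/P(M) = C(n,1)·p^(n−1)q / p^n = n·q/p = n · 0.537/0.463.
n = 6.9590 × 0.463/0.537 = 6.00 ≈ 6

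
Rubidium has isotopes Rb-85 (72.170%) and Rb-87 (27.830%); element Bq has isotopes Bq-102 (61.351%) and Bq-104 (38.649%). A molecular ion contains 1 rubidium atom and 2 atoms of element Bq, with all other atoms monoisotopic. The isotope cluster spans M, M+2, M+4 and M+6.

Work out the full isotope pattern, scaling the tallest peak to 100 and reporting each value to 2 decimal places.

Rubidium pattern (n=1): 0.7217 : 0.2783
Element Bq pattern (n=2): 0.37639452 : 0.47423096 : 0.14937452
Convolve the two distributions (both contribute in 2-u steps):
  M: 0.7217×0.37639452 = 0.271644
  M+2: 0.7217×0.47423096 + 0.2783×0.37639452 = 0.447003
  M+4: 0.7217×0.14937452 + 0.2783×0.47423096 = 0.239782
  M+6: 0.2783×0.14937452 = 0.041571
Scale to base peak (0.447003) = 100: 60.77 : 100.00 : 53.64 : 9.30

60.77 : 100.00 : 53.64 : 9.30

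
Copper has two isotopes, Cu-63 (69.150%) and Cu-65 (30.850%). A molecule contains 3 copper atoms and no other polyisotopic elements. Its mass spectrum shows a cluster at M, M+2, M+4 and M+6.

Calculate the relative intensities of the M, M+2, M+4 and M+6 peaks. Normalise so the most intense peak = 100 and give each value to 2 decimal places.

74.72 : 100.00 : 44.61 : 6.63

Each Cu atom is independently Cu-63 (p = 0.69150) or Cu-65 (q = 0.30850); the cluster is the binomial expansion (p + q)^3.
P(M) = 0.69150^3 = 0.330656
P(M+2) = 3 × 0.69150^2 × 0.30850^1 = 0.442548
P(M+4) = 3 × 0.69150^1 × 0.30850^2 = 0.197435
P(M+6) = 0.30850^3 = 0.029361
The M+2 peak is largest (0.442548); scaling to 100 gives 74.72 : 100.00 : 44.61 : 6.63.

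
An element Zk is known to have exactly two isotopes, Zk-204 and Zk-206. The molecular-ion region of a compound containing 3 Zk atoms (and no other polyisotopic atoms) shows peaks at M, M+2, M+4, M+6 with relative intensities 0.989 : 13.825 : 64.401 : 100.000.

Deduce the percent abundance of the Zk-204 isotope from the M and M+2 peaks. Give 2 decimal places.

Write p for the Zk-204 fraction. I(M+2)/I(M) = [C(3,1)·p^2·(1−p)] / p^3 = 3·(1−p)/p = 13.825/0.989 = 13.9788
(1−p)/p = 13.9788/3 = 4.6596  ⇒  p = 1/(1 + 4.6596) = 0.1767
Zk-204: 17.67%, Zk-206: 82.33%.

17.67%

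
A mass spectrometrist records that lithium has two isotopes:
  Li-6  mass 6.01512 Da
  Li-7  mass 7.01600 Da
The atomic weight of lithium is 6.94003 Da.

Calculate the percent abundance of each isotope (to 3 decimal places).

Writing the weighted mean with unknown fraction x of Li-6:
6.01512·x + 7.01600·(1 − x) = 6.94003
(6.01512 − 7.01600)·x = 6.94003 − 7.01600
x = -0.07597 / -1.00088 = 0.07590 → 7.590% Li-6, 92.410% Li-7.

Li-6: 7.590%, Li-7: 92.410%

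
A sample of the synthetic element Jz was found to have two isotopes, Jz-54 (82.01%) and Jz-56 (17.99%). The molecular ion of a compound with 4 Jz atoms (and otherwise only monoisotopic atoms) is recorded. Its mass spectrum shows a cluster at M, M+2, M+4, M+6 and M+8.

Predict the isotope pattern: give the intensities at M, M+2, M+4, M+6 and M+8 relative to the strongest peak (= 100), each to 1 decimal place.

100.0 : 87.7 : 28.9 : 4.2 : 0.2

Each Jz atom is independently Jz-54 (p = 0.8201) or Jz-56 (q = 0.1799); the cluster is the binomial expansion (p + q)^4.
P(M) = 0.8201^4 = 0.452342
P(M+2) = 4 × 0.8201^3 × 0.1799^1 = 0.396910
P(M+4) = 6 × 0.8201^2 × 0.1799^2 = 0.130601
P(M+6) = 4 × 0.8201^1 × 0.1799^3 = 0.019099
P(M+8) = 0.1799^4 = 0.001047
The M peak is largest (0.452342); scaling to 100 gives 100.0 : 87.7 : 28.9 : 4.2 : 0.2.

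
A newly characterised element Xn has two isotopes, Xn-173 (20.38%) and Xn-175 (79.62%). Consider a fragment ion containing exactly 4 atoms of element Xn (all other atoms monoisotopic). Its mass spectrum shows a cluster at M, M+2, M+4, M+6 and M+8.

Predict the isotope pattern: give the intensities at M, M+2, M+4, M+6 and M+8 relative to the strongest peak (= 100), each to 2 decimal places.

0.42 : 6.55 : 38.39 : 100.00 : 97.67

The 4 Xn atoms are independent, so intensities follow the terms of (0.2038 + 0.7962)^4.
P(M) = 0.2038^4 = 0.001725
P(M+2) = 4 × 0.2038^3 × 0.7962^1 = 0.026958
P(M+4) = 6 × 0.2038^2 × 0.7962^2 = 0.157981
P(M+6) = 4 × 0.2038^1 × 0.7962^3 = 0.411463
P(M+8) = 0.7962^4 = 0.401873
The M+6 peak is largest (0.411463); scaling to 100 gives 0.42 : 6.55 : 38.39 : 100.00 : 97.67.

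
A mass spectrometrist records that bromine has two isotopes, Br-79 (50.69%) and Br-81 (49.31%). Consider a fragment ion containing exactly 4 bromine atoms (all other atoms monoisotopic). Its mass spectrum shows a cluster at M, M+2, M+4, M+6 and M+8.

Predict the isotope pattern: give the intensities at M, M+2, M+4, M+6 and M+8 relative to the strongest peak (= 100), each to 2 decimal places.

The 4 Br atoms are independent, so intensities follow the terms of (0.5069 + 0.4931)^4.
P(M) = 0.5069^4 = 0.066022
P(M+2) = 4 × 0.5069^3 × 0.4931^1 = 0.256899
P(M+4) = 6 × 0.5069^2 × 0.4931^2 = 0.374857
P(M+6) = 4 × 0.5069^1 × 0.4931^3 = 0.243101
P(M+8) = 0.4931^4 = 0.059121
The M+4 peak is largest (0.374857); scaling to 100 gives 17.61 : 68.53 : 100.00 : 64.85 : 15.77.

17.61 : 68.53 : 100.00 : 64.85 : 15.77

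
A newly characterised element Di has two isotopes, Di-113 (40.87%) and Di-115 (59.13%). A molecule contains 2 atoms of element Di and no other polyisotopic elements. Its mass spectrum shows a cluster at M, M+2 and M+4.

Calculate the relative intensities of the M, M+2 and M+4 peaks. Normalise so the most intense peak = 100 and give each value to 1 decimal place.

Expanding (0.4087 + 0.5913)^2:
P(M) = 0.4087^2 = 0.167036
P(M+2) = 2 × 0.4087^1 × 0.5913^1 = 0.483329
P(M+4) = 0.5913^2 = 0.349636
The M+2 peak is largest (0.483329); scaling to 100 gives 34.6 : 100.0 : 72.3.

34.6 : 100.0 : 72.3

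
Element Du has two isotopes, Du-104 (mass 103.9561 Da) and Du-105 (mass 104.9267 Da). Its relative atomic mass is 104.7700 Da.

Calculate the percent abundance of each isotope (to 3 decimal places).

With x = fraction of Du-104 (so Du-105 is 1 − x):
103.9561·x + 104.9267·(1 − x) = 104.7700
(103.9561 − 104.9267)·x = 104.7700 − 104.9267
x = -0.1567 / -0.9706 = 0.16145 → 16.145% Du-104, 83.855% Du-105.

Du-104: 16.145%, Du-105: 83.855%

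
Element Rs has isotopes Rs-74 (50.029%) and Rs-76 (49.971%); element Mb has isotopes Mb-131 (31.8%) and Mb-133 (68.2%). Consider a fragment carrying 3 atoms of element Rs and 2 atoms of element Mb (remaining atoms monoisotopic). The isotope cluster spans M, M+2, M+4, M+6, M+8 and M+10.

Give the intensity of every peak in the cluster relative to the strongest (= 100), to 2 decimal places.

3.62 : 26.38 : 74.03 : 100.00 : 65.33 : 16.60

Element Rs pattern (n=3): 0.12521763 : 0.37521737 : 0.37478237 : 0.12478263
Element Mb pattern (n=2): 0.101124 : 0.433752 : 0.465124
Convolve the two distributions (both contribute in 2-u steps):
  M: 0.12521763×0.101124 = 0.012663
  M+2: 0.12521763×0.433752 + 0.37521737×0.101124 = 0.092257
  M+4: 0.12521763×0.465124 + 0.37521737×0.433752 + 0.37478237×0.101124 = 0.258893
  M+6: 0.37521737×0.465124 + 0.37478237×0.433752 + 0.12478263×0.101124 = 0.349704
  M+8: 0.37478237×0.465124 + 0.12478263×0.433752 = 0.228445
  M+10: 0.12478263×0.465124 = 0.058039
Scale to base peak (0.349704) = 100: 3.62 : 26.38 : 74.03 : 100.00 : 65.33 : 16.60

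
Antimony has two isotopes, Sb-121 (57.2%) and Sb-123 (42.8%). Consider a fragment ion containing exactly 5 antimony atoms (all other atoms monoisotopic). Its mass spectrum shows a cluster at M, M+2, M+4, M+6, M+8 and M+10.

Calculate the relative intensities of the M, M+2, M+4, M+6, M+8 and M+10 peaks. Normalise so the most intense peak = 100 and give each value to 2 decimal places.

17.86 : 66.82 : 100.00 : 74.83 : 27.99 : 4.19

Each Sb atom is independently Sb-121 (p = 0.572) or Sb-123 (q = 0.428); the cluster is the binomial expansion (p + q)^5.
P(M) = 0.572^5 = 0.061232
P(M+2) = 5 × 0.572^4 × 0.428^1 = 0.229086
P(M+4) = 10 × 0.572^3 × 0.428^2 = 0.342827
P(M+6) = 10 × 0.572^2 × 0.428^3 = 0.256521
P(M+8) = 5 × 0.572^1 × 0.428^4 = 0.095971
P(M+10) = 0.428^5 = 0.014362
The M+4 peak is largest (0.342827); scaling to 100 gives 17.86 : 66.82 : 100.00 : 74.83 : 27.99 : 4.19.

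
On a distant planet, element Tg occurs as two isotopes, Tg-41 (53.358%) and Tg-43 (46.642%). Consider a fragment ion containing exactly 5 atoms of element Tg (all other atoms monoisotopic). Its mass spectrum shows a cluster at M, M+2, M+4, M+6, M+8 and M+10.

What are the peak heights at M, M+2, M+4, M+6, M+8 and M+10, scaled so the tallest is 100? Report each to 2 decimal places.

Each Tg atom is independently Tg-41 (p = 0.53358) or Tg-43 (q = 0.46642); the cluster is the binomial expansion (p + q)^5.
P(M) = 0.53358^5 = 0.043251
P(M+2) = 5 × 0.53358^4 × 0.46642^1 = 0.189036
P(M+4) = 10 × 0.53358^3 × 0.46642^2 = 0.330486
P(M+6) = 10 × 0.53358^2 × 0.46642^3 = 0.288889
P(M+8) = 5 × 0.53358^1 × 0.46642^4 = 0.126264
P(M+10) = 0.46642^5 = 0.022074
The M+4 peak is largest (0.330486); scaling to 100 gives 13.09 : 57.20 : 100.00 : 87.41 : 38.21 : 6.68.

13.09 : 57.20 : 100.00 : 87.41 : 38.21 : 6.68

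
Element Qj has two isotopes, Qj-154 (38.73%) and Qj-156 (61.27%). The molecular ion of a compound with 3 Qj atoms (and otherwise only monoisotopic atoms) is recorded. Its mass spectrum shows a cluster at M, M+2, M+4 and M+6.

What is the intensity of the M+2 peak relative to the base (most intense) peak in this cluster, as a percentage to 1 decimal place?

63.2%

Binomial terms of (0.3873 + 0.6127)^3: M 0.0581, M+2 0.2757, M+4 0.4362, M+6 0.2300 → M+4 is the base peak.
P(M+4) = C(3,2) × 0.3873^1 × 0.6127^2 = 3 × 0.3873 × 0.37540129 = 0.436179 (base)
P(M+2) = C(3,1) × 0.3873^2 × 0.6127^1 = 3 × 0.15000129 × 0.6127 = 0.275717
Relative intensity = 0.275717 / 0.436179 × 100 = 63.2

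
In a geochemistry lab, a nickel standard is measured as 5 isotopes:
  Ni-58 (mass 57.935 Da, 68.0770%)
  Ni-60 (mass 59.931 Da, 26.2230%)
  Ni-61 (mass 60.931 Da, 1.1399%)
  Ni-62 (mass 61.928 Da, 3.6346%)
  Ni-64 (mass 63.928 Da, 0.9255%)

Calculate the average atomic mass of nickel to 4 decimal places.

58.6932 Da

Weight each isotope mass by its fractional abundance: 0.680770 × 57.935 + 0.262230 × 59.931 + 0.011399 × 60.931 + 0.036346 × 61.928 + 0.009255 × 63.928
= 39.44041 + 15.71571 + 0.69455 + 2.25084 + 0.59165 = 58.69316 Da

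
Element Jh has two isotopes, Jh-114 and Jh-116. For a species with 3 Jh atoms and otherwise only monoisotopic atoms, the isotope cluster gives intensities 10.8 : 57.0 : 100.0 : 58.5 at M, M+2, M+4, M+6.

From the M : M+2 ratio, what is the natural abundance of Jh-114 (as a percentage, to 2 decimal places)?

36.24%

Write p for the Jh-114 fraction. I(M+2)/I(M) = [C(3,1)·p^2·(1−p)] / p^3 = 3·(1−p)/p = 57.0/10.8 = 5.2778
(1−p)/p = 5.2778/3 = 1.7593  ⇒  p = 1/(1 + 1.7593) = 0.3624
Jh-114: 36.24%, Jh-116: 63.76%.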